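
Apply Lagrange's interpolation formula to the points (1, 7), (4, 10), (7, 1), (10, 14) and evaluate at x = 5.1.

Lagrange interpolation formula:
P(x) = Σ yᵢ × Lᵢ(x)
where Lᵢ(x) = Π_{j≠i} (x - xⱼ)/(xᵢ - xⱼ)

L_0(5.1) = (5.1 - 4)/(1 - 4) × (5.1 - 7)/(1 - 7) × (5.1 - 10)/(1 - 10) = -0.063216
L_1(5.1) = (5.1 - 1)/(4 - 1) × (5.1 - 7)/(4 - 7) × (5.1 - 10)/(4 - 10) = 0.706870
L_2(5.1) = (5.1 - 1)/(7 - 1) × (5.1 - 4)/(7 - 4) × (5.1 - 10)/(7 - 10) = 0.409241
L_3(5.1) = (5.1 - 1)/(10 - 1) × (5.1 - 4)/(10 - 4) × (5.1 - 7)/(10 - 7) = -0.052895

P(5.1) = 7×L_0(5.1) + 10×L_1(5.1) + 1×L_2(5.1) + 14×L_3(5.1)
P(5.1) = 6.294901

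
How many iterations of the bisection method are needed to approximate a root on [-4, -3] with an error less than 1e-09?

We need (b-a)/2^n ≤ 1e-09
(-3 - (-4))/2^n ≤ 1e-09
1/2^n ≤ 1e-09
2^n ≥ 1000000000
n ≥ log₂(1000000000) = 29.90
n ≥ 30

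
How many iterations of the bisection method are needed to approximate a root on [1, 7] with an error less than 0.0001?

We need (b-a)/2^n ≤ 0.0001
(7 - 1)/2^n ≤ 0.0001
6/2^n ≤ 0.0001
2^n ≥ 60000
n ≥ log₂(60000) = 15.87
n ≥ 16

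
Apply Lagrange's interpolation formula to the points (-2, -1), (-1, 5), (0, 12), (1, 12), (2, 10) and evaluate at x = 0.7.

Lagrange interpolation formula:
P(x) = Σ yᵢ × Lᵢ(x)
where Lᵢ(x) = Π_{j≠i} (x - xⱼ)/(xᵢ - xⱼ)

L_0(0.7) = (0.7 - (-1))/(-2 - (-1)) × (0.7 - 0)/(-2 - 0) × (0.7 - 1)/(-2 - 1) × (0.7 - 2)/(-2 - 2) = 0.019338
L_1(0.7) = (0.7 - (-2))/(-1 - (-2)) × (0.7 - 0)/(-1 - 0) × (0.7 - 1)/(-1 - 1) × (0.7 - 2)/(-1 - 2) = -0.122850
L_2(0.7) = (0.7 - (-2))/(0 - (-2)) × (0.7 - (-1))/(0 - (-1)) × (0.7 - 1)/(0 - 1) × (0.7 - 2)/(0 - 2) = 0.447525
L_3(0.7) = (0.7 - (-2))/(1 - (-2)) × (0.7 - (-1))/(1 - (-1)) × (0.7 - 0)/(1 - 0) × (0.7 - 2)/(1 - 2) = 0.696150
L_4(0.7) = (0.7 - (-2))/(2 - (-2)) × (0.7 - (-1))/(2 - (-1)) × (0.7 - 0)/(2 - 0) × (0.7 - 1)/(2 - 1) = -0.040163

P(0.7) = (-1)×L_0(0.7) + 5×L_1(0.7) + 12×L_2(0.7) + 12×L_3(0.7) + 10×L_4(0.7)
P(0.7) = 12.688887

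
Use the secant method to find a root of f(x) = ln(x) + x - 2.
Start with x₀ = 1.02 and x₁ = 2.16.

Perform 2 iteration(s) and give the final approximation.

f(x) = ln(x) + x - 2
x₀ = 1.02, x₁ = 2.16

Secant formula: x_{n+1} = x_n - f(x_n)(x_n - x_{n-1})/(f(x_n) - f(x_{n-1}))

Iteration 1:
  f(1.020000) = -0.960197
  f(2.160000) = 0.930108
  x_2 = 2.160000 - 0.930108×(2.160000 - 1.020000)/(0.930108 - (-0.960197))
       = 1.599073
Iteration 2:
  f(2.160000) = 0.930108
  f(1.599073) = 0.068497
  x_3 = 1.599073 - 0.068497×(1.599073 - 2.160000)/(0.068497 - 0.930108)
       = 1.554480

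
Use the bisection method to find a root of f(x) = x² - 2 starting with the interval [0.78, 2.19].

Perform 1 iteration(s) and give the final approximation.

f(x) = x² - 2
Initial interval: [0.78, 2.19]

Iteration 1:
  c_1 = (0.780000 + 2.190000)/2 = 1.485000
  f(c_1) = f(1.485000) = 0.205225
  f(a) × f(c) < 0, new interval: [0.780000, 1.485000]

After 1 iteration(s), the approximation is c_1 = 1.485000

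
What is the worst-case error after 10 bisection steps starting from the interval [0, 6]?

Bisection error bound: |error| ≤ (b-a)/2^n
|error| ≤ (6 - 0)/2^10 = 6/2^10
|error| ≤ 0.0058593750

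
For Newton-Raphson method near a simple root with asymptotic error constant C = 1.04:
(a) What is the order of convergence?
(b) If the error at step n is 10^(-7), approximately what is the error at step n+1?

(a) Newton-Raphson has quadratic (order 2) convergence near simple roots.
    This means |e_{n+1}| ≈ C|e_n|².

(b) With |e_n| = 10^(-7) and C = 1.04:
    |e_{n+1}| ≈ 1.04 × (10^(-7))² = 1.04 × 10^(-14)

(a) 2 (quadratic); (b) |e_{n+1}| ≈ 1.040e-14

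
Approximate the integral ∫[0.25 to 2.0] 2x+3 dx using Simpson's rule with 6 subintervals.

f(x) = 2x+3
a = 0.25, b = 2.0, n = 6
h = (b - a)/n = 0.291667

Simpson's rule: (h/3)[f(x₀) + 4f(x₁) + 2f(x₂) + ... + f(xₙ)]

x_0 = 0.2500, f(x_0) = 3.500000, coefficient = 1
x_1 = 0.5417, f(x_1) = 4.083333, coefficient = 4
x_2 = 0.8333, f(x_2) = 4.666667, coefficient = 2
x_3 = 1.1250, f(x_3) = 5.250000, coefficient = 4
x_4 = 1.4167, f(x_4) = 5.833333, coefficient = 2
x_5 = 1.7083, f(x_5) = 6.416667, coefficient = 4
x_6 = 2.0000, f(x_6) = 7.000000, coefficient = 1

I ≈ (0.291667/3) × 94.500000 = 9.187500
Exact value: 9.187500
Error: 0.000000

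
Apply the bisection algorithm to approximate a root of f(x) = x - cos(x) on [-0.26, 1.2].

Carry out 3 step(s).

f(x) = x - cos(x)
Initial interval: [-0.26, 1.2]

Iteration 1:
  c_1 = (-0.260000 + 1.200000)/2 = 0.470000
  f(c_1) = f(0.470000) = -0.421568
  f(a) × f(c) ≥ 0, new interval: [0.470000, 1.200000]
Iteration 2:
  c_2 = (0.470000 + 1.200000)/2 = 0.835000
  f(c_2) = f(0.835000) = 0.163822
  f(a) × f(c) < 0, new interval: [0.470000, 0.835000]
Iteration 3:
  c_3 = (0.470000 + 0.835000)/2 = 0.652500
  f(c_3) = f(0.652500) = -0.142068
  f(a) × f(c) ≥ 0, new interval: [0.652500, 0.835000]

After 3 iteration(s), the approximation is c_3 = 0.652500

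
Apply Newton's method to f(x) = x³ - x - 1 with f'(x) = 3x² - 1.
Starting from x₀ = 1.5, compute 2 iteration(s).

f(x) = x³ - x - 1
f'(x) = 3x² - 1
x₀ = 1.5

Newton-Raphson formula: x_{n+1} = x_n - f(x_n)/f'(x_n)

Iteration 1:
  f(1.500000) = 0.875000
  f'(1.500000) = 5.750000
  x_1 = 1.500000 - 0.875000/5.750000 = 1.347826
Iteration 2:
  f(1.347826) = 0.100682
  f'(1.347826) = 4.449905
  x_2 = 1.347826 - 0.100682/4.449905 = 1.325200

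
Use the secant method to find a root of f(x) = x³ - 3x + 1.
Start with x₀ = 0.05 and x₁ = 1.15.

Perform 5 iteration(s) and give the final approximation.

f(x) = x³ - 3x + 1
x₀ = 0.05, x₁ = 1.15

Secant formula: x_{n+1} = x_n - f(x_n)(x_n - x_{n-1})/(f(x_n) - f(x_{n-1}))

Iteration 1:
  f(0.050000) = 0.850125
  f(1.150000) = -0.929125
  x_2 = 1.150000 - (-0.929125)×(1.150000 - 0.050000)/(-0.929125 - 0.850125)
       = 0.575580
Iteration 2:
  f(1.150000) = -0.929125
  f(0.575580) = -0.536054
  x_3 = 0.575580 - (-0.536054)×(0.575580 - 1.150000)/(-0.536054 - (-0.929125))
       = -0.207791
Iteration 3:
  f(0.575580) = -0.536054
  f(-0.207791) = 1.614401
  x_4 = -0.207791 - 1.614401×(-0.207791 - 0.575580)/(1.614401 - (-0.536054))
       = 0.380305
Iteration 4:
  f(-0.207791) = 1.614401
  f(0.380305) = -0.085911
  x_5 = 0.380305 - (-0.085911)×(0.380305 - (-0.207791))/(-0.085911 - 1.614401)
       = 0.350591
Iteration 5:
  f(0.380305) = -0.085911
  f(0.350591) = -0.008679
  x_6 = 0.350591 - (-0.008679)×(0.350591 - 0.380305)/(-0.008679 - (-0.085911))
       = 0.347251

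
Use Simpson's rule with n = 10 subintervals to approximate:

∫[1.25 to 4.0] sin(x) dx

f(x) = sin(x)
a = 1.25, b = 4.0, n = 10
h = (b - a)/n = 0.275000

Simpson's rule: (h/3)[f(x₀) + 4f(x₁) + 2f(x₂) + ... + f(xₙ)]

x_0 = 1.2500, f(x_0) = 0.948985, coefficient = 1
x_1 = 1.5250, f(x_1) = 0.998952, coefficient = 4
x_2 = 1.8000, f(x_2) = 0.973848, coefficient = 2
x_3 = 2.0750, f(x_3) = 0.875559, coefficient = 4
x_4 = 2.3500, f(x_4) = 0.711473, coefficient = 2
x_5 = 2.6250, f(x_5) = 0.493920, coefficient = 4
x_6 = 2.9000, f(x_6) = 0.239249, coefficient = 2
x_7 = 3.1750, f(x_7) = -0.033401, coefficient = 4
x_8 = 3.4500, f(x_8) = -0.303542, coefficient = 2
x_9 = 3.7250, f(x_9) = -0.550871, coefficient = 4
x_10 = 4.0000, f(x_10) = -0.756802, coefficient = 1

I ≈ (0.275000/3) × 10.570877 = 0.968997
Exact value: 0.968966
Error: 0.000031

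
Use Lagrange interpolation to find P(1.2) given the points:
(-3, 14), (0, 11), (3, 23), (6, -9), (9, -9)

Lagrange interpolation formula:
P(x) = Σ yᵢ × Lᵢ(x)
where Lᵢ(x) = Π_{j≠i} (x - xⱼ)/(xᵢ - xⱼ)

L_0(1.2) = (1.2 - 0)/(-3 - 0) × (1.2 - 3)/(-3 - 3) × (1.2 - 6)/(-3 - 6) × (1.2 - 9)/(-3 - 9) = -0.041600
L_1(1.2) = (1.2 - (-3))/(0 - (-3)) × (1.2 - 3)/(0 - 3) × (1.2 - 6)/(0 - 6) × (1.2 - 9)/(0 - 9) = 0.582400
L_2(1.2) = (1.2 - (-3))/(3 - (-3)) × (1.2 - 0)/(3 - 0) × (1.2 - 6)/(3 - 6) × (1.2 - 9)/(3 - 9) = 0.582400
L_3(1.2) = (1.2 - (-3))/(6 - (-3)) × (1.2 - 0)/(6 - 0) × (1.2 - 3)/(6 - 3) × (1.2 - 9)/(6 - 9) = -0.145600
L_4(1.2) = (1.2 - (-3))/(9 - (-3)) × (1.2 - 0)/(9 - 0) × (1.2 - 3)/(9 - 3) × (1.2 - 6)/(9 - 6) = 0.022400

P(1.2) = 14×L_0(1.2) + 11×L_1(1.2) + 23×L_2(1.2) + (-9)×L_3(1.2) + (-9)×L_4(1.2)
P(1.2) = 20.328000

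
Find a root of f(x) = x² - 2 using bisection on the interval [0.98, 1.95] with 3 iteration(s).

f(x) = x² - 2
Initial interval: [0.98, 1.95]

Iteration 1:
  c_1 = (0.980000 + 1.950000)/2 = 1.465000
  f(c_1) = f(1.465000) = 0.146225
  f(a) × f(c) < 0, new interval: [0.980000, 1.465000]
Iteration 2:
  c_2 = (0.980000 + 1.465000)/2 = 1.222500
  f(c_2) = f(1.222500) = -0.505494
  f(a) × f(c) ≥ 0, new interval: [1.222500, 1.465000]
Iteration 3:
  c_3 = (1.222500 + 1.465000)/2 = 1.343750
  f(c_3) = f(1.343750) = -0.194336
  f(a) × f(c) ≥ 0, new interval: [1.343750, 1.465000]

After 3 iteration(s), the approximation is c_3 = 1.343750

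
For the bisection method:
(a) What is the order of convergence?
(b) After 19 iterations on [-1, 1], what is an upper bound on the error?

(a) Bisection has linear (order 1) convergence; the error is halved each step.

(b) Error bound = (b-a)/2^n = (1 - (-1))/2^{19}
    = 2/2^{19}

(a) 1 (linear); (b) error ≤ 3.81e-06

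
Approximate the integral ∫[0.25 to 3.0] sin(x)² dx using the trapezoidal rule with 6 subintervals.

f(x) = sin(x)²
a = 0.25, b = 3.0, n = 6
h = (b - a)/n = 0.458333

Trapezoidal rule: (h/2)[f(x₀) + 2f(x₁) + 2f(x₂) + ... + f(xₙ)]

x_0 = 0.2500, f(x_0) = 0.061209, coefficient = 1
x_1 = 0.7083, f(x_1) = 0.423240, coefficient = 2
x_2 = 1.1667, f(x_2) = 0.845379, coefficient = 2
x_3 = 1.6250, f(x_3) = 0.997065, coefficient = 2
x_4 = 2.0833, f(x_4) = 0.759518, coefficient = 2
x_5 = 2.5417, f(x_5) = 0.318752, coefficient = 2
x_6 = 3.0000, f(x_6) = 0.019915, coefficient = 1

I ≈ (0.458333/2) × 6.769031 = 1.551236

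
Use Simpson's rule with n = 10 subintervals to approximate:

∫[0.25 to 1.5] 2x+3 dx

f(x) = 2x+3
a = 0.25, b = 1.5, n = 10
h = (b - a)/n = 0.125000

Simpson's rule: (h/3)[f(x₀) + 4f(x₁) + 2f(x₂) + ... + f(xₙ)]

x_0 = 0.2500, f(x_0) = 3.500000, coefficient = 1
x_1 = 0.3750, f(x_1) = 3.750000, coefficient = 4
x_2 = 0.5000, f(x_2) = 4.000000, coefficient = 2
x_3 = 0.6250, f(x_3) = 4.250000, coefficient = 4
x_4 = 0.7500, f(x_4) = 4.500000, coefficient = 2
x_5 = 0.8750, f(x_5) = 4.750000, coefficient = 4
x_6 = 1.0000, f(x_6) = 5.000000, coefficient = 2
x_7 = 1.1250, f(x_7) = 5.250000, coefficient = 4
x_8 = 1.2500, f(x_8) = 5.500000, coefficient = 2
x_9 = 1.3750, f(x_9) = 5.750000, coefficient = 4
x_10 = 1.5000, f(x_10) = 6.000000, coefficient = 1

I ≈ (0.125000/3) × 142.500000 = 5.937500
Exact value: 5.937500
Error: 0.000000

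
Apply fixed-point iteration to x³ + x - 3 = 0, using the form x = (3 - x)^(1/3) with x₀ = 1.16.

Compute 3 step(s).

Equation: x³ + x - 3 = 0
Fixed-point form: x = (3 - x)^(1/3)
x₀ = 1.16

x_1 = g(1.160000) = 1.225385
x_2 = g(1.225385) = 1.210695
x_3 = g(1.210695) = 1.214026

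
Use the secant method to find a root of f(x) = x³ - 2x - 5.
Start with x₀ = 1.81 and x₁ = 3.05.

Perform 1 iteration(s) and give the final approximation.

f(x) = x³ - 2x - 5
x₀ = 1.81, x₁ = 3.05

Secant formula: x_{n+1} = x_n - f(x_n)(x_n - x_{n-1})/(f(x_n) - f(x_{n-1}))

Iteration 1:
  f(1.810000) = -2.690259
  f(3.050000) = 17.272625
  x_2 = 3.050000 - 17.272625×(3.050000 - 1.810000)/(17.272625 - (-2.690259))
       = 1.977106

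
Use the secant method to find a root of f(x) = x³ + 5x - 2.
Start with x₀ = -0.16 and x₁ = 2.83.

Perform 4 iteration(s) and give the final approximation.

f(x) = x³ + 5x - 2
x₀ = -0.16, x₁ = 2.83

Secant formula: x_{n+1} = x_n - f(x_n)(x_n - x_{n-1})/(f(x_n) - f(x_{n-1}))

Iteration 1:
  f(-0.160000) = -2.804096
  f(2.830000) = 34.815187
  x_2 = 2.830000 - 34.815187×(2.830000 - (-0.160000))/(34.815187 - (-2.804096))
       = 0.062871
Iteration 2:
  f(2.830000) = 34.815187
  f(0.062871) = -1.685397
  x_3 = 0.062871 - (-1.685397)×(0.062871 - 2.830000)/(-1.685397 - 34.815187)
       = 0.190642
Iteration 3:
  f(0.062871) = -1.685397
  f(0.190642) = -1.039862
  x_4 = 0.190642 - (-1.039862)×(0.190642 - 0.062871)/(-1.039862 - (-1.685397))
       = 0.396462
Iteration 4:
  f(0.190642) = -1.039862
  f(0.396462) = 0.044627
  x_5 = 0.396462 - 0.044627×(0.396462 - 0.190642)/(0.044627 - (-1.039862))
       = 0.387992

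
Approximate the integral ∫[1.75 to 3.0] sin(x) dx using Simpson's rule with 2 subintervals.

f(x) = sin(x)
a = 1.75, b = 3.0, n = 2
h = (b - a)/n = 0.625000

Simpson's rule: (h/3)[f(x₀) + 4f(x₁) + 2f(x₂) + ... + f(xₙ)]

x_0 = 1.7500, f(x_0) = 0.983986, coefficient = 1
x_1 = 2.3750, f(x_1) = 0.693685, coefficient = 4
x_2 = 3.0000, f(x_2) = 0.141120, coefficient = 1

I ≈ (0.625000/3) × 3.899846 = 0.812468
Exact value: 0.811746
Error: 0.000721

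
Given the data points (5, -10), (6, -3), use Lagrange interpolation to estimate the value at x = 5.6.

Lagrange interpolation formula:
P(x) = Σ yᵢ × Lᵢ(x)
where Lᵢ(x) = Π_{j≠i} (x - xⱼ)/(xᵢ - xⱼ)

L_0(5.6) = (5.6 - 6)/(5 - 6) = 0.400000
L_1(5.6) = (5.6 - 5)/(6 - 5) = 0.600000

P(5.6) = (-10)×L_0(5.6) + (-3)×L_1(5.6)
P(5.6) = -5.800000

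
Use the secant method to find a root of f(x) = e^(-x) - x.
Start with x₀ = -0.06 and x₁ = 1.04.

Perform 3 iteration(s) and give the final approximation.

f(x) = e^(-x) - x
x₀ = -0.06, x₁ = 1.04

Secant formula: x_{n+1} = x_n - f(x_n)(x_n - x_{n-1})/(f(x_n) - f(x_{n-1}))

Iteration 1:
  f(-0.060000) = 1.121837
  f(1.040000) = -0.686545
  x_2 = 1.040000 - (-0.686545)×(1.040000 - (-0.060000))/(-0.686545 - 1.121837)
       = 0.622389
Iteration 2:
  f(1.040000) = -0.686545
  f(0.622389) = -0.085728
  x_3 = 0.622389 - (-0.085728)×(0.622389 - 1.040000)/(-0.085728 - (-0.686545))
       = 0.562802
Iteration 3:
  f(0.622389) = -0.085728
  f(0.562802) = 0.006809
  x_4 = 0.562802 - 0.006809×(0.562802 - 0.622389)/(0.006809 - (-0.085728))
       = 0.567186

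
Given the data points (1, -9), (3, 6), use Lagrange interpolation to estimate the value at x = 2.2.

Lagrange interpolation formula:
P(x) = Σ yᵢ × Lᵢ(x)
where Lᵢ(x) = Π_{j≠i} (x - xⱼ)/(xᵢ - xⱼ)

L_0(2.2) = (2.2 - 3)/(1 - 3) = 0.400000
L_1(2.2) = (2.2 - 1)/(3 - 1) = 0.600000

P(2.2) = (-9)×L_0(2.2) + 6×L_1(2.2)
P(2.2) = 0.000000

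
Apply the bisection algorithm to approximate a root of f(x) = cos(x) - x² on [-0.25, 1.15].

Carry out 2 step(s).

f(x) = cos(x) - x²
Initial interval: [-0.25, 1.15]

Iteration 1:
  c_1 = (-0.250000 + 1.150000)/2 = 0.450000
  f(c_1) = f(0.450000) = 0.697947
  f(a) × f(c) ≥ 0, new interval: [0.450000, 1.150000]
Iteration 2:
  c_2 = (0.450000 + 1.150000)/2 = 0.800000
  f(c_2) = f(0.800000) = 0.056707
  f(a) × f(c) ≥ 0, new interval: [0.800000, 1.150000]

After 2 iteration(s), the approximation is c_2 = 0.800000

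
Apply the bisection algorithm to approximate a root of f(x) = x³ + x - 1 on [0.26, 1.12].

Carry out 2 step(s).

f(x) = x³ + x - 1
Initial interval: [0.26, 1.12]

Iteration 1:
  c_1 = (0.260000 + 1.120000)/2 = 0.690000
  f(c_1) = f(0.690000) = 0.018509
  f(a) × f(c) < 0, new interval: [0.260000, 0.690000]
Iteration 2:
  c_2 = (0.260000 + 0.690000)/2 = 0.475000
  f(c_2) = f(0.475000) = -0.417828
  f(a) × f(c) ≥ 0, new interval: [0.475000, 0.690000]

After 2 iteration(s), the approximation is c_2 = 0.475000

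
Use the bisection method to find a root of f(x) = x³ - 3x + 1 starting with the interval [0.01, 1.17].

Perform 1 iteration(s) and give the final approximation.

f(x) = x³ - 3x + 1
Initial interval: [0.01, 1.17]

Iteration 1:
  c_1 = (0.010000 + 1.170000)/2 = 0.590000
  f(c_1) = f(0.590000) = -0.564621
  f(a) × f(c) < 0, new interval: [0.010000, 0.590000]

After 1 iteration(s), the approximation is c_1 = 0.590000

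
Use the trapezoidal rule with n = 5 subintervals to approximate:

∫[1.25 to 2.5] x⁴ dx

f(x) = x⁴
a = 1.25, b = 2.5, n = 5
h = (b - a)/n = 0.250000

Trapezoidal rule: (h/2)[f(x₀) + 2f(x₁) + 2f(x₂) + ... + f(xₙ)]

x_0 = 1.2500, f(x_0) = 2.441406, coefficient = 1
x_1 = 1.5000, f(x_1) = 5.062500, coefficient = 2
x_2 = 1.7500, f(x_2) = 9.378906, coefficient = 2
x_3 = 2.0000, f(x_3) = 16.000000, coefficient = 2
x_4 = 2.2500, f(x_4) = 25.628906, coefficient = 2
x_5 = 2.5000, f(x_5) = 39.062500, coefficient = 1

I ≈ (0.250000/2) × 153.644531 = 19.205566
Exact value: 18.920898
Error: 0.284668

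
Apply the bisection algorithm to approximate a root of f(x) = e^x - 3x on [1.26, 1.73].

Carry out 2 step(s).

f(x) = e^x - 3x
Initial interval: [1.26, 1.73]

Iteration 1:
  c_1 = (1.260000 + 1.730000)/2 = 1.495000
  f(c_1) = f(1.495000) = -0.025663
  f(a) × f(c) ≥ 0, new interval: [1.495000, 1.730000]
Iteration 2:
  c_2 = (1.495000 + 1.730000)/2 = 1.612500
  f(c_2) = f(1.612500) = 0.177834
  f(a) × f(c) < 0, new interval: [1.495000, 1.612500]

After 2 iteration(s), the approximation is c_2 = 1.612500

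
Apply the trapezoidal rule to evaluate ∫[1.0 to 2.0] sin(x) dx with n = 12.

f(x) = sin(x)
a = 1.0, b = 2.0, n = 12
h = (b - a)/n = 0.083333

Trapezoidal rule: (h/2)[f(x₀) + 2f(x₁) + 2f(x₂) + ... + f(xₙ)]

x_0 = 1.0000, f(x_0) = 0.841471, coefficient = 1
x_1 = 1.0833, f(x_1) = 0.883524, coefficient = 2
x_2 = 1.1667, f(x_2) = 0.919445, coefficient = 2
x_3 = 1.2500, f(x_3) = 0.948985, coefficient = 2
x_4 = 1.3333, f(x_4) = 0.971938, coefficient = 2
x_5 = 1.4167, f(x_5) = 0.988146, coefficient = 2
x_6 = 1.5000, f(x_6) = 0.997495, coefficient = 2
x_7 = 1.5833, f(x_7) = 0.999921, coefficient = 2
x_8 = 1.6667, f(x_8) = 0.995408, coefficient = 2
x_9 = 1.7500, f(x_9) = 0.983986, coefficient = 2
x_10 = 1.8333, f(x_10) = 0.965735, coefficient = 2
x_11 = 1.9167, f(x_11) = 0.940781, coefficient = 2
x_12 = 2.0000, f(x_12) = 0.909297, coefficient = 1

I ≈ (0.083333/2) × 22.941494 = 0.955896
Exact value: 0.956449
Error: 0.000554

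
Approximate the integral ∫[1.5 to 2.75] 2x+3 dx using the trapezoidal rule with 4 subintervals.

f(x) = 2x+3
a = 1.5, b = 2.75, n = 4
h = (b - a)/n = 0.312500

Trapezoidal rule: (h/2)[f(x₀) + 2f(x₁) + 2f(x₂) + ... + f(xₙ)]

x_0 = 1.5000, f(x_0) = 6.000000, coefficient = 1
x_1 = 1.8125, f(x_1) = 6.625000, coefficient = 2
x_2 = 2.1250, f(x_2) = 7.250000, coefficient = 2
x_3 = 2.4375, f(x_3) = 7.875000, coefficient = 2
x_4 = 2.7500, f(x_4) = 8.500000, coefficient = 1

I ≈ (0.312500/2) × 58.000000 = 9.062500
Exact value: 9.062500
Error: 0.000000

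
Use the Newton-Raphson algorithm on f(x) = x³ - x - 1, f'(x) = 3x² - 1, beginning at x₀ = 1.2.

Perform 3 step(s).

f(x) = x³ - x - 1
f'(x) = 3x² - 1
x₀ = 1.2

Newton-Raphson formula: x_{n+1} = x_n - f(x_n)/f'(x_n)

Iteration 1:
  f(1.200000) = -0.472000
  f'(1.200000) = 3.320000
  x_1 = 1.200000 - (-0.472000)/3.320000 = 1.342169
Iteration 2:
  f(1.342169) = 0.075636
  f'(1.342169) = 4.404250
  x_2 = 1.342169 - 0.075636/4.404250 = 1.324995
Iteration 3:
  f(1.324995) = 0.001182
  f'(1.324995) = 4.266837
  x_3 = 1.324995 - 0.001182/4.266837 = 1.324718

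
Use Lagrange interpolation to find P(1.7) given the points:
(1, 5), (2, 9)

Lagrange interpolation formula:
P(x) = Σ yᵢ × Lᵢ(x)
where Lᵢ(x) = Π_{j≠i} (x - xⱼ)/(xᵢ - xⱼ)

L_0(1.7) = (1.7 - 2)/(1 - 2) = 0.300000
L_1(1.7) = (1.7 - 1)/(2 - 1) = 0.700000

P(1.7) = 5×L_0(1.7) + 9×L_1(1.7)
P(1.7) = 7.800000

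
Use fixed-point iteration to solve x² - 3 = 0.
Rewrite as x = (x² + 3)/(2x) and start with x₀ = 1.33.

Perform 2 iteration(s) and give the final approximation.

Equation: x² - 3 = 0
Fixed-point form: x = (x² + 3)/(2x)
x₀ = 1.33

x_1 = g(1.330000) = 1.792820
x_2 = g(1.792820) = 1.733081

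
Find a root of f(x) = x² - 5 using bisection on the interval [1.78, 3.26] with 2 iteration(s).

f(x) = x² - 5
Initial interval: [1.78, 3.26]

Iteration 1:
  c_1 = (1.780000 + 3.260000)/2 = 2.520000
  f(c_1) = f(2.520000) = 1.350400
  f(a) × f(c) < 0, new interval: [1.780000, 2.520000]
Iteration 2:
  c_2 = (1.780000 + 2.520000)/2 = 2.150000
  f(c_2) = f(2.150000) = -0.377500
  f(a) × f(c) ≥ 0, new interval: [2.150000, 2.520000]

After 2 iteration(s), the approximation is c_2 = 2.150000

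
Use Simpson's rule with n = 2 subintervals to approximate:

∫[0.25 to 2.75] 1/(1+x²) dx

f(x) = 1/(1+x²)
a = 0.25, b = 2.75, n = 2
h = (b - a)/n = 1.250000

Simpson's rule: (h/3)[f(x₀) + 4f(x₁) + 2f(x₂) + ... + f(xₙ)]

x_0 = 0.2500, f(x_0) = 0.941176, coefficient = 1
x_1 = 1.5000, f(x_1) = 0.307692, coefficient = 4
x_2 = 2.7500, f(x_2) = 0.116788, coefficient = 1

I ≈ (1.250000/3) × 2.288734 = 0.953639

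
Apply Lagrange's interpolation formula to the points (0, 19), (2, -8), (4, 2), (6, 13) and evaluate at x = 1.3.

Lagrange interpolation formula:
P(x) = Σ yᵢ × Lᵢ(x)
where Lᵢ(x) = Π_{j≠i} (x - xⱼ)/(xᵢ - xⱼ)

L_0(1.3) = (1.3 - 2)/(0 - 2) × (1.3 - 4)/(0 - 4) × (1.3 - 6)/(0 - 6) = 0.185062
L_1(1.3) = (1.3 - 0)/(2 - 0) × (1.3 - 4)/(2 - 4) × (1.3 - 6)/(2 - 6) = 1.031063
L_2(1.3) = (1.3 - 0)/(4 - 0) × (1.3 - 2)/(4 - 2) × (1.3 - 6)/(4 - 6) = -0.267313
L_3(1.3) = (1.3 - 0)/(6 - 0) × (1.3 - 2)/(6 - 2) × (1.3 - 4)/(6 - 4) = 0.051188

P(1.3) = 19×L_0(1.3) + (-8)×L_1(1.3) + 2×L_2(1.3) + 13×L_3(1.3)
P(1.3) = -4.601500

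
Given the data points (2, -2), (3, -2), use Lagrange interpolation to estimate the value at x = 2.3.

Lagrange interpolation formula:
P(x) = Σ yᵢ × Lᵢ(x)
where Lᵢ(x) = Π_{j≠i} (x - xⱼ)/(xᵢ - xⱼ)

L_0(2.3) = (2.3 - 3)/(2 - 3) = 0.700000
L_1(2.3) = (2.3 - 2)/(3 - 2) = 0.300000

P(2.3) = (-2)×L_0(2.3) + (-2)×L_1(2.3)
P(2.3) = -2.000000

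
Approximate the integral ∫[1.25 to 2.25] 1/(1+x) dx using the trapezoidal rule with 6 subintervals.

f(x) = 1/(1+x)
a = 1.25, b = 2.25, n = 6
h = (b - a)/n = 0.166667

Trapezoidal rule: (h/2)[f(x₀) + 2f(x₁) + 2f(x₂) + ... + f(xₙ)]

x_0 = 1.2500, f(x_0) = 0.444444, coefficient = 1
x_1 = 1.4167, f(x_1) = 0.413793, coefficient = 2
x_2 = 1.5833, f(x_2) = 0.387097, coefficient = 2
x_3 = 1.7500, f(x_3) = 0.363636, coefficient = 2
x_4 = 1.9167, f(x_4) = 0.342857, coefficient = 2
x_5 = 2.0833, f(x_5) = 0.324324, coefficient = 2
x_6 = 2.2500, f(x_6) = 0.307692, coefficient = 1

I ≈ (0.166667/2) × 4.415552 = 0.367963
Exact value: 0.367725
Error: 0.000238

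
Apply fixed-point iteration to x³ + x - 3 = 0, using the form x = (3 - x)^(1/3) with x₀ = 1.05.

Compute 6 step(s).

Equation: x³ + x - 3 = 0
Fixed-point form: x = (3 - x)^(1/3)
x₀ = 1.05

x_1 = g(1.050000) = 1.249333
x_2 = g(1.249333) = 1.205224
x_3 = g(1.205224) = 1.215262
x_4 = g(1.215262) = 1.212993
x_5 = g(1.212993) = 1.213507
x_6 = g(1.213507) = 1.213390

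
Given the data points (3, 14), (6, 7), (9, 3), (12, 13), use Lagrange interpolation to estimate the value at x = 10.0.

Lagrange interpolation formula:
P(x) = Σ yᵢ × Lᵢ(x)
where Lᵢ(x) = Π_{j≠i} (x - xⱼ)/(xᵢ - xⱼ)

L_0(10.0) = (10.0 - 6)/(3 - 6) × (10.0 - 9)/(3 - 9) × (10.0 - 12)/(3 - 12) = 0.049383
L_1(10.0) = (10.0 - 3)/(6 - 3) × (10.0 - 9)/(6 - 9) × (10.0 - 12)/(6 - 12) = -0.259259
L_2(10.0) = (10.0 - 3)/(9 - 3) × (10.0 - 6)/(9 - 6) × (10.0 - 12)/(9 - 12) = 1.037037
L_3(10.0) = (10.0 - 3)/(12 - 3) × (10.0 - 6)/(12 - 6) × (10.0 - 9)/(12 - 9) = 0.172840

P(10.0) = 14×L_0(10.0) + 7×L_1(10.0) + 3×L_2(10.0) + 13×L_3(10.0)
P(10.0) = 4.234568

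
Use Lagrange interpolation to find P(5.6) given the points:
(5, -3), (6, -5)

Lagrange interpolation formula:
P(x) = Σ yᵢ × Lᵢ(x)
where Lᵢ(x) = Π_{j≠i} (x - xⱼ)/(xᵢ - xⱼ)

L_0(5.6) = (5.6 - 6)/(5 - 6) = 0.400000
L_1(5.6) = (5.6 - 5)/(6 - 5) = 0.600000

P(5.6) = (-3)×L_0(5.6) + (-5)×L_1(5.6)
P(5.6) = -4.200000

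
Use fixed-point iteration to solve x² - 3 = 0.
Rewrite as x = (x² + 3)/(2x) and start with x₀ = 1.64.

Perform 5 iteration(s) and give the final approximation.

Equation: x² - 3 = 0
Fixed-point form: x = (x² + 3)/(2x)
x₀ = 1.64

x_1 = g(1.640000) = 1.734634
x_2 = g(1.734634) = 1.732053
x_3 = g(1.732053) = 1.732051
x_4 = g(1.732051) = 1.732051
x_5 = g(1.732051) = 1.732051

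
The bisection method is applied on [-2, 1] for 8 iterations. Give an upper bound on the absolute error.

Bisection error bound: |error| ≤ (b-a)/2^n
|error| ≤ (1 - (-2))/2^8 = 3/2^8
|error| ≤ 0.0117187500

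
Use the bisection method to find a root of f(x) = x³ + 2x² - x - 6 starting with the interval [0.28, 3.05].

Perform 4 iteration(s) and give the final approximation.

f(x) = x³ + 2x² - x - 6
Initial interval: [0.28, 3.05]

Iteration 1:
  c_1 = (0.280000 + 3.050000)/2 = 1.665000
  f(c_1) = f(1.665000) = 2.495205
  f(a) × f(c) < 0, new interval: [0.280000, 1.665000]
Iteration 2:
  c_2 = (0.280000 + 1.665000)/2 = 0.972500
  f(c_2) = f(0.972500) = -4.161240
  f(a) × f(c) ≥ 0, new interval: [0.972500, 1.665000]
Iteration 3:
  c_3 = (0.972500 + 1.665000)/2 = 1.318750
  f(c_3) = f(1.318750) = -1.547107
  f(a) × f(c) ≥ 0, new interval: [1.318750, 1.665000]
Iteration 4:
  c_4 = (1.318750 + 1.665000)/2 = 1.491875
  f(c_4) = f(1.491875) = 0.279960
  f(a) × f(c) < 0, new interval: [1.318750, 1.491875]

After 4 iteration(s), the approximation is c_4 = 1.491875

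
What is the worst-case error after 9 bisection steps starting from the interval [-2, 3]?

Bisection error bound: |error| ≤ (b-a)/2^n
|error| ≤ (3 - (-2))/2^9 = 5/2^9
|error| ≤ 0.0097656250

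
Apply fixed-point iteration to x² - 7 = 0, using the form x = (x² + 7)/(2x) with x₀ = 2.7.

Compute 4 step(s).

Equation: x² - 7 = 0
Fixed-point form: x = (x² + 7)/(2x)
x₀ = 2.7

x_1 = g(2.700000) = 2.646296
x_2 = g(2.646296) = 2.645751
x_3 = g(2.645751) = 2.645751
x_4 = g(2.645751) = 2.645751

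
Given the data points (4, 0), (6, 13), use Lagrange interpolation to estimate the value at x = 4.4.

Lagrange interpolation formula:
P(x) = Σ yᵢ × Lᵢ(x)
where Lᵢ(x) = Π_{j≠i} (x - xⱼ)/(xᵢ - xⱼ)

L_0(4.4) = (4.4 - 6)/(4 - 6) = 0.800000
L_1(4.4) = (4.4 - 4)/(6 - 4) = 0.200000

P(4.4) = 0×L_0(4.4) + 13×L_1(4.4)
P(4.4) = 2.600000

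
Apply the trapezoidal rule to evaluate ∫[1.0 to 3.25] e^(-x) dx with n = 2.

f(x) = e^(-x)
a = 1.0, b = 3.25, n = 2
h = (b - a)/n = 1.125000

Trapezoidal rule: (h/2)[f(x₀) + 2f(x₁) + 2f(x₂) + ... + f(xₙ)]

x_0 = 1.0000, f(x_0) = 0.367879, coefficient = 1
x_1 = 2.1250, f(x_1) = 0.119433, coefficient = 2
x_2 = 3.2500, f(x_2) = 0.038774, coefficient = 1

I ≈ (1.125000/2) × 0.645520 = 0.363105
Exact value: 0.329105
Error: 0.034000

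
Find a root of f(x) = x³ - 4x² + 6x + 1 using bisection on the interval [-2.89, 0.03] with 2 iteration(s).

f(x) = x³ - 4x² + 6x + 1
Initial interval: [-2.89, 0.03]

Iteration 1:
  c_1 = (-2.890000 + 0.030000)/2 = -1.430000
  f(c_1) = f(-1.430000) = -18.683807
  f(a) × f(c) ≥ 0, new interval: [-1.430000, 0.030000]
Iteration 2:
  c_2 = (-1.430000 + 0.030000)/2 = -0.700000
  f(c_2) = f(-0.700000) = -5.503000
  f(a) × f(c) ≥ 0, new interval: [-0.700000, 0.030000]

After 2 iteration(s), the approximation is c_2 = -0.700000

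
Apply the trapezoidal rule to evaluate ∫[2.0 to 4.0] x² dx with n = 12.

f(x) = x²
a = 2.0, b = 4.0, n = 12
h = (b - a)/n = 0.166667

Trapezoidal rule: (h/2)[f(x₀) + 2f(x₁) + 2f(x₂) + ... + f(xₙ)]

x_0 = 2.0000, f(x_0) = 4.000000, coefficient = 1
x_1 = 2.1667, f(x_1) = 4.694444, coefficient = 2
x_2 = 2.3333, f(x_2) = 5.444444, coefficient = 2
x_3 = 2.5000, f(x_3) = 6.250000, coefficient = 2
x_4 = 2.6667, f(x_4) = 7.111111, coefficient = 2
x_5 = 2.8333, f(x_5) = 8.027778, coefficient = 2
x_6 = 3.0000, f(x_6) = 9.000000, coefficient = 2
x_7 = 3.1667, f(x_7) = 10.027778, coefficient = 2
x_8 = 3.3333, f(x_8) = 11.111111, coefficient = 2
x_9 = 3.5000, f(x_9) = 12.250000, coefficient = 2
x_10 = 3.6667, f(x_10) = 13.444444, coefficient = 2
x_11 = 3.8333, f(x_11) = 14.694444, coefficient = 2
x_12 = 4.0000, f(x_12) = 16.000000, coefficient = 1

I ≈ (0.166667/2) × 224.111111 = 18.675926
Exact value: 18.666667
Error: 0.009259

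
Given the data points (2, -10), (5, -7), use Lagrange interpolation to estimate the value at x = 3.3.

Lagrange interpolation formula:
P(x) = Σ yᵢ × Lᵢ(x)
where Lᵢ(x) = Π_{j≠i} (x - xⱼ)/(xᵢ - xⱼ)

L_0(3.3) = (3.3 - 5)/(2 - 5) = 0.566667
L_1(3.3) = (3.3 - 2)/(5 - 2) = 0.433333

P(3.3) = (-10)×L_0(3.3) + (-7)×L_1(3.3)
P(3.3) = -8.700000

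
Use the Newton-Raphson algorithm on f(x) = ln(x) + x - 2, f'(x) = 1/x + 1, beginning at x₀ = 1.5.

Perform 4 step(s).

f(x) = ln(x) + x - 2
f'(x) = 1/x + 1
x₀ = 1.5

Newton-Raphson formula: x_{n+1} = x_n - f(x_n)/f'(x_n)

Iteration 1:
  f(1.500000) = -0.094535
  f'(1.500000) = 1.666667
  x_1 = 1.500000 - (-0.094535)/1.666667 = 1.556721
Iteration 2:
  f(1.556721) = -0.000697
  f'(1.556721) = 1.642376
  x_2 = 1.556721 - (-0.000697)/1.642376 = 1.557146
Iteration 3:
  f(1.557146) = 0.000000
  f'(1.557146) = 1.642201
  x_3 = 1.557146 - 0.000000/1.642201 = 1.557146
Iteration 4:
  f(1.557146) = 0.000000
  f'(1.557146) = 1.642201
  x_4 = 1.557146 - 0.000000/1.642201 = 1.557146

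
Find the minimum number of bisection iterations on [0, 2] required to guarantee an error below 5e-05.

We need (b-a)/2^n ≤ 5e-05
(2 - 0)/2^n ≤ 5e-05
2/2^n ≤ 5e-05
2^n ≥ 40000
n ≥ log₂(40000) = 15.29
n ≥ 16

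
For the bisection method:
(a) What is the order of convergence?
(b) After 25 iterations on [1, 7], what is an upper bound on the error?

(a) Bisection has linear (order 1) convergence; the error is halved each step.

(b) Error bound = (b-a)/2^n = (7 - 1)/2^{25}
    = 6/2^{25}

(a) 1 (linear); (b) error ≤ 1.79e-07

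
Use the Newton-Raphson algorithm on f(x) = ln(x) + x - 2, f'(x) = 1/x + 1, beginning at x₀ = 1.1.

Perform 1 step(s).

f(x) = ln(x) + x - 2
f'(x) = 1/x + 1
x₀ = 1.1

Newton-Raphson formula: x_{n+1} = x_n - f(x_n)/f'(x_n)

Iteration 1:
  f(1.100000) = -0.804690
  f'(1.100000) = 1.909091
  x_1 = 1.100000 - (-0.804690)/1.909091 = 1.521504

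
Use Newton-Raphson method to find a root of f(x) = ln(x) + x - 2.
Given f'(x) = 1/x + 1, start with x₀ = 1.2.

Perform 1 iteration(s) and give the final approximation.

f(x) = ln(x) + x - 2
f'(x) = 1/x + 1
x₀ = 1.2

Newton-Raphson formula: x_{n+1} = x_n - f(x_n)/f'(x_n)

Iteration 1:
  f(1.200000) = -0.617678
  f'(1.200000) = 1.833333
  x_1 = 1.200000 - (-0.617678)/1.833333 = 1.536916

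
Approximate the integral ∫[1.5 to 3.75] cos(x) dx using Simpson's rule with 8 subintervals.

f(x) = cos(x)
a = 1.5, b = 3.75, n = 8
h = (b - a)/n = 0.281250

Simpson's rule: (h/3)[f(x₀) + 4f(x₁) + 2f(x₂) + ... + f(xₙ)]

x_0 = 1.5000, f(x_0) = 0.070737, coefficient = 1
x_1 = 1.7812, f(x_1) = -0.208904, coefficient = 4
x_2 = 2.0625, f(x_2) = -0.472128, coefficient = 2
x_3 = 2.3438, f(x_3) = -0.698253, coefficient = 4
x_4 = 2.6250, f(x_4) = -0.869507, coefficient = 2
x_5 = 2.9062, f(x_5) = -0.972434, coefficient = 4
x_6 = 3.1875, f(x_6) = -0.998946, coefficient = 2
x_7 = 3.4688, f(x_7) = -0.946960, coefficient = 4
x_8 = 3.7500, f(x_8) = -0.820559, coefficient = 1

I ≈ (0.281250/3) × -16.737188 = -1.569111
Exact value: -1.569056
Error: 0.000055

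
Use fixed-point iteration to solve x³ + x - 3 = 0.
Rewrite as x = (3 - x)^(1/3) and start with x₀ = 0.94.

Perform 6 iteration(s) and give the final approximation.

Equation: x³ + x - 3 = 0
Fixed-point form: x = (3 - x)^(1/3)
x₀ = 0.94

x_1 = g(0.940000) = 1.272396
x_2 = g(1.272396) = 1.199908
x_3 = g(1.199908) = 1.216461
x_4 = g(1.216461) = 1.212721
x_5 = g(1.212721) = 1.213568
x_6 = g(1.213568) = 1.213376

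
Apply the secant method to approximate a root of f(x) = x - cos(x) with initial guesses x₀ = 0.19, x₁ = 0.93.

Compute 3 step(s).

f(x) = x - cos(x)
x₀ = 0.19, x₁ = 0.93

Secant formula: x_{n+1} = x_n - f(x_n)(x_n - x_{n-1})/(f(x_n) - f(x_{n-1}))

Iteration 1:
  f(0.190000) = -0.792004
  f(0.930000) = 0.332166
  x_2 = 0.930000 - 0.332166×(0.930000 - 0.190000)/(0.332166 - (-0.792004))
       = 0.711347
Iteration 2:
  f(0.930000) = 0.332166
  f(0.711347) = -0.046136
  x_3 = 0.711347 - (-0.046136)×(0.711347 - 0.930000)/(-0.046136 - 0.332166)
       = 0.738013
Iteration 3:
  f(0.711347) = -0.046136
  f(0.738013) = -0.001794
  x_4 = 0.738013 - (-0.001794)×(0.738013 - 0.711347)/(-0.001794 - (-0.046136))
       = 0.739092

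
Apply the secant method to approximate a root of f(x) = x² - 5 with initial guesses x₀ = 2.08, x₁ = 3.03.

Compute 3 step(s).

f(x) = x² - 5
x₀ = 2.08, x₁ = 3.03

Secant formula: x_{n+1} = x_n - f(x_n)(x_n - x_{n-1})/(f(x_n) - f(x_{n-1}))

Iteration 1:
  f(2.080000) = -0.673600
  f(3.030000) = 4.180900
  x_2 = 3.030000 - 4.180900×(3.030000 - 2.080000)/(4.180900 - (-0.673600))
       = 2.211820
Iteration 2:
  f(3.030000) = 4.180900
  f(2.211820) = -0.107852
  x_3 = 2.211820 - (-0.107852)×(2.211820 - 3.030000)/(-0.107852 - 4.180900)
       = 2.232395
Iteration 3:
  f(2.211820) = -0.107852
  f(2.232395) = -0.016411
  x_4 = 2.232395 - (-0.016411)×(2.232395 - 2.211820)/(-0.016411 - (-0.107852))
       = 2.236088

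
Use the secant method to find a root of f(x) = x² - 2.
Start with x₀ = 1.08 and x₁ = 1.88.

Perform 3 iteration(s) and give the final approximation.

f(x) = x² - 2
x₀ = 1.08, x₁ = 1.88

Secant formula: x_{n+1} = x_n - f(x_n)(x_n - x_{n-1})/(f(x_n) - f(x_{n-1}))

Iteration 1:
  f(1.080000) = -0.833600
  f(1.880000) = 1.534400
  x_2 = 1.880000 - 1.534400×(1.880000 - 1.080000)/(1.534400 - (-0.833600))
       = 1.361622
Iteration 2:
  f(1.880000) = 1.534400
  f(1.361622) = -0.145987
  x_3 = 1.361622 - (-0.145987)×(1.361622 - 1.880000)/(-0.145987 - 1.534400)
       = 1.406657
Iteration 3:
  f(1.361622) = -0.145987
  f(1.406657) = -0.021317
  x_4 = 1.406657 - (-0.021317)×(1.406657 - 1.361622)/(-0.021317 - (-0.145987))
       = 1.414357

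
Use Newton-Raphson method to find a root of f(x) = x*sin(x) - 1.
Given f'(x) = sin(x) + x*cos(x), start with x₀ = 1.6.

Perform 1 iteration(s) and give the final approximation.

f(x) = x*sin(x) - 1
f'(x) = sin(x) + x*cos(x)
x₀ = 1.6

Newton-Raphson formula: x_{n+1} = x_n - f(x_n)/f'(x_n)

Iteration 1:
  f(1.600000) = 0.599318
  f'(1.600000) = 0.952854
  x_1 = 1.600000 - 0.599318/0.952854 = 0.971029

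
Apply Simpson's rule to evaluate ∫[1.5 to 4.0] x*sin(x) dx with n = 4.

f(x) = x*sin(x)
a = 1.5, b = 4.0, n = 4
h = (b - a)/n = 0.625000

Simpson's rule: (h/3)[f(x₀) + 4f(x₁) + 2f(x₂) + ... + f(xₙ)]

x_0 = 1.5000, f(x_0) = 1.496242, coefficient = 1
x_1 = 2.1250, f(x_1) = 1.806930, coefficient = 4
x_2 = 2.7500, f(x_2) = 1.049568, coefficient = 2
x_3 = 3.3750, f(x_3) = -0.780617, coefficient = 4
x_4 = 4.0000, f(x_4) = -3.027210, coefficient = 1

I ≈ (0.625000/3) × 4.673420 = 0.973629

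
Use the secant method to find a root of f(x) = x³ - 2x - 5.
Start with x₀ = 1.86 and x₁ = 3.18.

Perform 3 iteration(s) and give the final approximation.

f(x) = x³ - 2x - 5
x₀ = 1.86, x₁ = 3.18

Secant formula: x_{n+1} = x_n - f(x_n)(x_n - x_{n-1})/(f(x_n) - f(x_{n-1}))

Iteration 1:
  f(1.860000) = -2.285144
  f(3.180000) = 20.797432
  x_2 = 3.180000 - 20.797432×(3.180000 - 1.860000)/(20.797432 - (-2.285144))
       = 1.990678
Iteration 2:
  f(3.180000) = 20.797432
  f(1.990678) = -1.092697
  x_3 = 1.990678 - (-1.092697)×(1.990678 - 3.180000)/(-1.092697 - 20.797432)
       = 2.050046
Iteration 3:
  f(1.990678) = -1.092697
  f(2.050046) = -0.484387
  x_4 = 2.050046 - (-0.484387)×(2.050046 - 1.990678)/(-0.484387 - (-1.092697))
       = 2.097320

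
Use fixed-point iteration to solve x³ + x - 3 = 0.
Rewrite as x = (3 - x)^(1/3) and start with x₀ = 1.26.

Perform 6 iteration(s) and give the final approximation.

Equation: x³ + x - 3 = 0
Fixed-point form: x = (3 - x)^(1/3)
x₀ = 1.26

x_1 = g(1.260000) = 1.202771
x_2 = g(1.202771) = 1.215816
x_3 = g(1.215816) = 1.212867
x_4 = g(1.212867) = 1.213535
x_5 = g(1.213535) = 1.213384
x_6 = g(1.213384) = 1.213418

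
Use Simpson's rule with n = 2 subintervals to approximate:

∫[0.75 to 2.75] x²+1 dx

f(x) = x²+1
a = 0.75, b = 2.75, n = 2
h = (b - a)/n = 1.000000

Simpson's rule: (h/3)[f(x₀) + 4f(x₁) + 2f(x₂) + ... + f(xₙ)]

x_0 = 0.7500, f(x_0) = 1.562500, coefficient = 1
x_1 = 1.7500, f(x_1) = 4.062500, coefficient = 4
x_2 = 2.7500, f(x_2) = 8.562500, coefficient = 1

I ≈ (1.000000/3) × 26.375000 = 8.791667
Exact value: 8.791667
Error: 0.000000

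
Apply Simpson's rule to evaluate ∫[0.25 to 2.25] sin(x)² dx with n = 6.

f(x) = sin(x)²
a = 0.25, b = 2.25, n = 6
h = (b - a)/n = 0.333333

Simpson's rule: (h/3)[f(x₀) + 4f(x₁) + 2f(x₂) + ... + f(xₙ)]

x_0 = 0.2500, f(x_0) = 0.061209, coefficient = 1
x_1 = 0.5833, f(x_1) = 0.303391, coefficient = 4
x_2 = 0.9167, f(x_2) = 0.629766, coefficient = 2
x_3 = 1.2500, f(x_3) = 0.900572, coefficient = 4
x_4 = 1.5833, f(x_4) = 0.999843, coefficient = 2
x_5 = 1.9167, f(x_5) = 0.885068, coefficient = 4
x_6 = 2.2500, f(x_6) = 0.605398, coefficient = 1

I ≈ (0.333333/3) × 12.281947 = 1.364661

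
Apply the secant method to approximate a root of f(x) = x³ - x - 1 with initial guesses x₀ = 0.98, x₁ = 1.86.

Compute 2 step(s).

f(x) = x³ - x - 1
x₀ = 0.98, x₁ = 1.86

Secant formula: x_{n+1} = x_n - f(x_n)(x_n - x_{n-1})/(f(x_n) - f(x_{n-1}))

Iteration 1:
  f(0.980000) = -1.038808
  f(1.860000) = 3.574856
  x_2 = 1.860000 - 3.574856×(1.860000 - 0.980000)/(3.574856 - (-1.038808))
       = 1.178140
Iteration 2:
  f(1.860000) = 3.574856
  f(1.178140) = -0.542866
  x_3 = 1.178140 - (-0.542866)×(1.178140 - 1.860000)/(-0.542866 - 3.574856)
       = 1.268034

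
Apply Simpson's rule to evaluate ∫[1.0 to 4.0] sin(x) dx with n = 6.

f(x) = sin(x)
a = 1.0, b = 4.0, n = 6
h = (b - a)/n = 0.500000

Simpson's rule: (h/3)[f(x₀) + 4f(x₁) + 2f(x₂) + ... + f(xₙ)]

x_0 = 1.0000, f(x_0) = 0.841471, coefficient = 1
x_1 = 1.5000, f(x_1) = 0.997495, coefficient = 4
x_2 = 2.0000, f(x_2) = 0.909297, coefficient = 2
x_3 = 2.5000, f(x_3) = 0.598472, coefficient = 4
x_4 = 3.0000, f(x_4) = 0.141120, coefficient = 2
x_5 = 3.5000, f(x_5) = -0.350783, coefficient = 4
x_6 = 4.0000, f(x_6) = -0.756802, coefficient = 1

I ≈ (0.500000/3) × 7.166239 = 1.194373
Exact value: 1.193946
Error: 0.000427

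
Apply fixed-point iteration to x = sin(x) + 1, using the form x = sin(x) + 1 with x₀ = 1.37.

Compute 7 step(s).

Equation: x = sin(x) + 1
Fixed-point form: x = sin(x) + 1
x₀ = 1.37

x_1 = g(1.370000) = 1.979908
x_2 = g(1.979908) = 1.917475
x_3 = g(1.917475) = 1.940507
x_4 = g(1.940507) = 1.932432
x_5 = g(1.932432) = 1.935319
x_6 = g(1.935319) = 1.934294
x_7 = g(1.934294) = 1.934659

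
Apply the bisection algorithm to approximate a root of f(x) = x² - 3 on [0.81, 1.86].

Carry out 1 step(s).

f(x) = x² - 3
Initial interval: [0.81, 1.86]

Iteration 1:
  c_1 = (0.810000 + 1.860000)/2 = 1.335000
  f(c_1) = f(1.335000) = -1.217775
  f(a) × f(c) ≥ 0, new interval: [1.335000, 1.860000]

After 1 iteration(s), the approximation is c_1 = 1.335000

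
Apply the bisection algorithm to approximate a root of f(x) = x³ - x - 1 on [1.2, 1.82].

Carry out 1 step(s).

f(x) = x³ - x - 1
Initial interval: [1.2, 1.82]

Iteration 1:
  c_1 = (1.200000 + 1.820000)/2 = 1.510000
  f(c_1) = f(1.510000) = 0.932951
  f(a) × f(c) < 0, new interval: [1.200000, 1.510000]

After 1 iteration(s), the approximation is c_1 = 1.510000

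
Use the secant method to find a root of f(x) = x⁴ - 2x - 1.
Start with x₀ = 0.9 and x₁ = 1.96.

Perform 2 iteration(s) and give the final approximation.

f(x) = x⁴ - 2x - 1
x₀ = 0.9, x₁ = 1.96

Secant formula: x_{n+1} = x_n - f(x_n)(x_n - x_{n-1})/(f(x_n) - f(x_{n-1}))

Iteration 1:
  f(0.900000) = -2.143900
  f(1.960000) = 9.837891
  x_2 = 1.960000 - 9.837891×(1.960000 - 0.900000)/(9.837891 - (-2.143900))
       = 1.089666
Iteration 2:
  f(1.960000) = 9.837891
  f(1.089666) = -1.769481
  x_3 = 1.089666 - (-1.769481)×(1.089666 - 1.960000)/(-1.769481 - 9.837891)
       = 1.222343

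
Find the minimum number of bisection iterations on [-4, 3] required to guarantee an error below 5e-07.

We need (b-a)/2^n ≤ 5e-07
(3 - (-4))/2^n ≤ 5e-07
7/2^n ≤ 5e-07
2^n ≥ 14000000
n ≥ log₂(14000000) = 23.74
n ≥ 24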